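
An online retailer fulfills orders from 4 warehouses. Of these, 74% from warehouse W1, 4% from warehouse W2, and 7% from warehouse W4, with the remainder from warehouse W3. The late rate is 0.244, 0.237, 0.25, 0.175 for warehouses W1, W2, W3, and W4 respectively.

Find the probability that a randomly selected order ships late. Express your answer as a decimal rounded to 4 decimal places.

P(L) ≈ 0.2398

P(W3) = 1 − (0.74 + 0.04 + 0.07) = 0.15.
By the law of total probability,
P(L) = P(L|W1)·P(W1) + P(L|W2)·P(W2) + P(L|W3)·P(W3) + P(L|W4)·P(W4)
      = 0.244·0.74 + 0.237·0.04 + 0.25·0.15 + 0.175·0.07
      = 0.18056 + 0.00948 + 0.0375 + 0.01225 = 0.23979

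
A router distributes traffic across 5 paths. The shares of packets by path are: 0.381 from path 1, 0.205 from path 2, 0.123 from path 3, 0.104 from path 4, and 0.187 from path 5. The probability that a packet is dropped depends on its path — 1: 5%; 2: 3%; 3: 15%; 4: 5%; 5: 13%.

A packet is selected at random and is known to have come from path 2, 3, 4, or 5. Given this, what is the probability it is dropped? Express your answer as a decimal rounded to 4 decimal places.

Let S = {2, 3, 4, 5}.
P(S) = 0.205 + 0.123 + 0.104 + 0.187 = 0.619.
P(L ∩ S) = 0.03·0.205 + 0.15·0.123 + 0.05·0.104 + 0.13·0.187 = 0.00615 + 0.01845 + 0.0052 + 0.02431 = 0.05411.
P(L | S) = 0.05411 / 0.619 = 0.087415…

0.0874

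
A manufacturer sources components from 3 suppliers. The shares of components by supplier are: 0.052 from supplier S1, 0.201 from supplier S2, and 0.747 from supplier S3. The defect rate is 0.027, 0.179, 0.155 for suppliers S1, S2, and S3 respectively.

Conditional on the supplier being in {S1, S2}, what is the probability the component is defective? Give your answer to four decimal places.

Let S = {S1, S2}.
P(S) = 0.052 + 0.201 = 0.253.
P(D ∩ S) = 0.027·0.052 + 0.179·0.201 = 0.001404 + 0.035979 = 0.037383.
P(D | S) = 0.037383 / 0.253 = 0.147759…

0.1478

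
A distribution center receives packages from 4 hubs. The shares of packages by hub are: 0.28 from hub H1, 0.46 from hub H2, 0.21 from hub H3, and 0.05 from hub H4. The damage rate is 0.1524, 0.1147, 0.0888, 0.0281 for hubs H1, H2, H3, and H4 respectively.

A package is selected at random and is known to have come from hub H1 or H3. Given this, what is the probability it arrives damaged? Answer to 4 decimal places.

Let S = {H1, H3}.
P(S) = 0.28 + 0.21 = 0.49.
P(D ∩ S) = 0.1524·0.28 + 0.0888·0.21 = 0.042672 + 0.018648 = 0.06132.
P(D | S) = 0.06132 / 0.49 = 0.125143…

0.1251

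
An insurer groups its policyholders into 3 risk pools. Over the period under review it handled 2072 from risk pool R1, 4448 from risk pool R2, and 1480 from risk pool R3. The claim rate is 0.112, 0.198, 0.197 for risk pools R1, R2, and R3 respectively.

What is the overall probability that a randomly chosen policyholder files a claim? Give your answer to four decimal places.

Total: 2072 + 4448 + 1480 = 8000.
P(R1) = 2072/8000 = 0.259. P(R2) = 4448/8000 = 0.556. P(R3) = 1480/8000 = 0.185.
P(C) = P(C|R1)·P(R1) + P(C|R2)·P(R2) + P(C|R3)·P(R3)
      = 0.112·0.259 + 0.198·0.556 + 0.197·0.185
      = 0.029008 + 0.110088 + 0.036445 = 0.175541

P(C) ≈ 0.1755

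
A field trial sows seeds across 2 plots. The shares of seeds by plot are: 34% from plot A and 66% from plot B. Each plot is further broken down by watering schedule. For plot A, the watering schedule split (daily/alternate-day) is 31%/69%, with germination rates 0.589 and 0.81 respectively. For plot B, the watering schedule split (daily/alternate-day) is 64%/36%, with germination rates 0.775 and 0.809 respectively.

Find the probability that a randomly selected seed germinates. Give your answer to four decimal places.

P(G) ≈ 0.7717

P(G|A) = 0.31·0.589 + 0.69·0.81 = 0.18259 + 0.5589 = 0.74149
P(G|B) = 0.64·0.775 + 0.36·0.809 = 0.496 + 0.29124 = 0.78724
By total probability over the outer partition,
P(G) = 0.34·0.74149 + 0.66·0.78724
      = 0.2521066 + 0.5195784 = 0.771685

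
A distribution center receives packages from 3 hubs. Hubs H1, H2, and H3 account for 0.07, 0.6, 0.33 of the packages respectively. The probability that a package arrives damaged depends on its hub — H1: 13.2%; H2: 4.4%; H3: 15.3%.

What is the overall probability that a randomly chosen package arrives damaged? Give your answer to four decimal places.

P(D) ≈ 0.0861

P(D) = P(D|H1)·P(H1) + P(D|H2)·P(H2) + P(D|H3)·P(H3)
      = 0.132·0.07 + 0.044·0.6 + 0.153·0.33
      = 0.00924 + 0.0264 + 0.05049 = 0.08613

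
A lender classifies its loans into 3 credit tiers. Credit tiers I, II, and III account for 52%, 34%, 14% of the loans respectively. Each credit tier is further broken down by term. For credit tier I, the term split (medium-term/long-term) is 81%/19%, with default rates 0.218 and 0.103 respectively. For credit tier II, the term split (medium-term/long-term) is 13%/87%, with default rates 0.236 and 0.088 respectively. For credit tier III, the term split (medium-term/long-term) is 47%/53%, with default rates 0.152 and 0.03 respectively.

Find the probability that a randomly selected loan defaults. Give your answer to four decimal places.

P(D) ≈ 0.1507

P(D|I) = 0.81·0.218 + 0.19·0.103 = 0.17658 + 0.01957 = 0.19615
P(D|II) = 0.13·0.236 + 0.87·0.088 = 0.03068 + 0.07656 = 0.10724
P(D|III) = 0.47·0.152 + 0.53·0.03 = 0.07144 + 0.0159 = 0.08734
Then overall,
P(D) = 0.52·0.19615 + 0.34·0.10724 + 0.14·0.08734
      = 0.101998 + 0.0364616 + 0.0122276 = 0.1506872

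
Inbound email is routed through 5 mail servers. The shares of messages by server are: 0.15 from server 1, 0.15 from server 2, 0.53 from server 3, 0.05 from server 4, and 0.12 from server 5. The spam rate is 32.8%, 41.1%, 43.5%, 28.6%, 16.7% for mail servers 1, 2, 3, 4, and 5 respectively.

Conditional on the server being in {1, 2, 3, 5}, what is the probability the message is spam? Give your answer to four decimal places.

0.3805

Let J = {1, 2, 3, 5}.
P(J) = 0.15 + 0.15 + 0.53 + 0.12 = 0.95.
P(S ∩ J) = 0.328·0.15 + 0.411·0.15 + 0.435·0.53 + 0.167·0.12 = 0.0492 + 0.06165 + 0.23055 + 0.02004 = 0.36144.
P(S | J) = 0.36144 / 0.95 = 0.380463…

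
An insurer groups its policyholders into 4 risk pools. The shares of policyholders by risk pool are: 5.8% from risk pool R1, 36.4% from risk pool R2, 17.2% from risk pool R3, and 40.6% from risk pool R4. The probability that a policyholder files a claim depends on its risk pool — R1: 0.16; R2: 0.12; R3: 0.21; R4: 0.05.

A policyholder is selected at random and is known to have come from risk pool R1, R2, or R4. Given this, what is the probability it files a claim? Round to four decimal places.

P(C|S) ≈ 0.0885

Let S = {R1, R2, R4}.
P(S) = 0.058 + 0.364 + 0.406 = 0.828.
P(C ∩ S) = 0.16·0.058 + 0.12·0.364 + 0.05·0.406 = 0.00928 + 0.04368 + 0.0203 = 0.07326.
P(C | S) = 0.07326 / 0.828 = 0.088478…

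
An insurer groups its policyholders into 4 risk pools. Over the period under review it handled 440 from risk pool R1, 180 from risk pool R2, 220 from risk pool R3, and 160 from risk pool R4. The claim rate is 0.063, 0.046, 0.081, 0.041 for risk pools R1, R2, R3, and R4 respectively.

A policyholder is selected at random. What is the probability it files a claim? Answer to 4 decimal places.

Total: 440 + 180 + 220 + 160 = 1000.
P(R1) = 440/1000 = 0.44. P(R2) = 180/1000 = 0.18. P(R3) = 220/1000 = 0.22. P(R4) = 160/1000 = 0.16.
P(C) = P(C|R1)·P(R1) + P(C|R2)·P(R2) + P(C|R3)·P(R3) + P(C|R4)·P(R4)
      = 0.063·0.44 + 0.046·0.18 + 0.081·0.22 + 0.041·0.16
      = 0.02772 + 0.00828 + 0.01782 + 0.00656 = 0.06038

P(C) ≈ 0.0604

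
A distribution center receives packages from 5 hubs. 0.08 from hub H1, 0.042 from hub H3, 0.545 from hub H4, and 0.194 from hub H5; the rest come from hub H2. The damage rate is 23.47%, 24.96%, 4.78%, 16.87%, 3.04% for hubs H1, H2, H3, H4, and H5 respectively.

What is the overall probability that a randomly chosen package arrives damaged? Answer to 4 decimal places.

P(H2) = 1 − (0.08 + 0.042 + 0.545 + 0.194) = 0.139.
Summing over the partition,
P(D) = P(D|H1)·P(H1) + P(D|H2)·P(H2) + P(D|H3)·P(H3) + P(D|H4)·P(H4) + P(D|H5)·P(H5)
      = 0.2347·0.08 + 0.2496·0.139 + 0.0478·0.042 + 0.1687·0.545 + 0.0304·0.194
      = 0.018776 + 0.0346944 + 0.0020076 + 0.0919415 + 0.0058976 = 0.1533171

0.1533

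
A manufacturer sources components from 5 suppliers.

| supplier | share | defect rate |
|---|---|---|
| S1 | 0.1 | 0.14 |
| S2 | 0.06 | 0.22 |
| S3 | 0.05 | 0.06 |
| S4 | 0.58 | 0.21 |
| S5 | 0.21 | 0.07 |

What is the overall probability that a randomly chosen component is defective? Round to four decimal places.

Summing over the partition,
P(D) = P(D|S1)·P(S1) + P(D|S2)·P(S2) + P(D|S3)·P(S3) + P(D|S4)·P(S4) + P(D|S5)·P(S5)
      = 0.14·0.1 + 0.22·0.06 + 0.06·0.05 + 0.21·0.58 + 0.07·0.21
      = 0.014 + 0.0132 + 0.003 + 0.1218 + 0.0147 = 0.1667

P(D) ≈ 0.1667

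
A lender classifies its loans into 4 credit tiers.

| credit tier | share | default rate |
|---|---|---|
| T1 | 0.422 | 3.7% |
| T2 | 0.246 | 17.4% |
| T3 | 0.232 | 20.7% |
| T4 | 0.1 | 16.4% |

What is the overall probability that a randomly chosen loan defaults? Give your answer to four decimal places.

0.1228

P(D) = P(D|T1)·P(T1) + P(D|T2)·P(T2) + P(D|T3)·P(T3) + P(D|T4)·P(T4)
      = 0.037·0.422 + 0.174·0.246 + 0.207·0.232 + 0.164·0.1
      = 0.015614 + 0.042804 + 0.048024 + 0.0164 = 0.122842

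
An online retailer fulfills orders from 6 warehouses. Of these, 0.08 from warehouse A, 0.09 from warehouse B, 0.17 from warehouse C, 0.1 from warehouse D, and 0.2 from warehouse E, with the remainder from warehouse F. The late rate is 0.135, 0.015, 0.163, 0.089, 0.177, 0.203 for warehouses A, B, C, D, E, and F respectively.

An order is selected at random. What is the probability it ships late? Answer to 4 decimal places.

P(L) ≈ 0.1572

P(F) = 1 − (0.08 + 0.09 + 0.17 + 0.1 + 0.2) = 0.36.
By the law of total probability,
P(L) = P(L|A)·P(A) + P(L|B)·P(B) + P(L|C)·P(C) + P(L|D)·P(D) + P(L|E)·P(E) + P(L|F)·P(F)
      = 0.135·0.08 + 0.015·0.09 + 0.163·0.17 + 0.089·0.1 + 0.177·0.2 + 0.203·0.36
      = 0.0108 + 0.00135 + 0.02771 + 0.0089 + 0.0354 + 0.07308 = 0.15724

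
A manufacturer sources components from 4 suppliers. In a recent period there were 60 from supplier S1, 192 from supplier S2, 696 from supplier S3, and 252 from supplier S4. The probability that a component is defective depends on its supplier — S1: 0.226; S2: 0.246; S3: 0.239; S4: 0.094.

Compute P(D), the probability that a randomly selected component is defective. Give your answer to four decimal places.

Total: 60 + 192 + 696 + 252 = 1200.
P(S1) = 60/1200 = 0.05. P(S2) = 192/1200 = 0.16. P(S3) = 696/1200 = 0.58. P(S4) = 252/1200 = 0.21.
P(D) = P(D|S1)·P(S1) + P(D|S2)·P(S2) + P(D|S3)·P(S3) + P(D|S4)·P(S4)
      = 0.226·0.05 + 0.246·0.16 + 0.239·0.58 + 0.094·0.21
      = 0.0113 + 0.03936 + 0.13862 + 0.01974 = 0.20902

P(D) ≈ 0.2090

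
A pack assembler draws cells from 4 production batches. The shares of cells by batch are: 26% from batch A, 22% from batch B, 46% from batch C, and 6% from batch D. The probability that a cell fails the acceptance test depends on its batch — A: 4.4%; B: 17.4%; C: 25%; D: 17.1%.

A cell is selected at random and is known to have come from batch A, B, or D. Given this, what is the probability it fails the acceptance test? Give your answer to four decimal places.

Let S = {A, B, D}.
P(S) = 0.26 + 0.22 + 0.06 = 0.54.
P(F ∩ S) = 0.044·0.26 + 0.174·0.22 + 0.171·0.06 = 0.01144 + 0.03828 + 0.01026 = 0.05998.
P(F | S) = 0.05998 / 0.54 = 0.111074…

0.1111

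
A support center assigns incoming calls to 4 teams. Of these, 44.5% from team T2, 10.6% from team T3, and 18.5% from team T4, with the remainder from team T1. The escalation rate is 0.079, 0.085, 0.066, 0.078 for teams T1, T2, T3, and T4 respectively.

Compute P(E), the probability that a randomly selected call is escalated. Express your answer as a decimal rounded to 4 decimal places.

P(T1) = 1 − (0.445 + 0.106 + 0.185) = 0.264.
Summing over the partition,
P(E) = P(E|T1)·P(T1) + P(E|T2)·P(T2) + P(E|T3)·P(T3) + P(E|T4)·P(T4)
      = 0.079·0.264 + 0.085·0.445 + 0.066·0.106 + 0.078·0.185
      = 0.020856 + 0.037825 + 0.006996 + 0.01443 = 0.080107

P(E) ≈ 0.0801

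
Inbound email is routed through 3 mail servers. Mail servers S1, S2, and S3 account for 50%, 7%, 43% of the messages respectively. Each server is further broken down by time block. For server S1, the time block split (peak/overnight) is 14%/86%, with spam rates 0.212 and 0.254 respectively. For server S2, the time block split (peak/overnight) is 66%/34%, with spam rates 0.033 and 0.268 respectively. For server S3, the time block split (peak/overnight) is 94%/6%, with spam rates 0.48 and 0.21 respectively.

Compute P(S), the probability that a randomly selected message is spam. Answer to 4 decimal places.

0.3314

P(S|S1) = 0.14·0.212 + 0.86·0.254 = 0.02968 + 0.21844 = 0.24812
P(S|S2) = 0.66·0.033 + 0.34·0.268 = 0.02178 + 0.09112 = 0.1129
P(S|S3) = 0.94·0.48 + 0.06·0.21 = 0.4512 + 0.0126 = 0.4638
Then overall,
P(S) = 0.5·0.24812 + 0.07·0.1129 + 0.43·0.4638
      = 0.12406 + 0.007903 + 0.199434 = 0.331397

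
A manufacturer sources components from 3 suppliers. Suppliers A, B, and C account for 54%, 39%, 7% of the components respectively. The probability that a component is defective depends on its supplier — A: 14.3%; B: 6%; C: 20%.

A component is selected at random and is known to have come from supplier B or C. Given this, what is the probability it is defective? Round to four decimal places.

0.0813

Let S = {B, C}.
P(S) = 0.39 + 0.07 = 0.46.
P(D ∩ S) = 0.06·0.39 + 0.2·0.07 = 0.0234 + 0.014 = 0.0374.
P(D | S) = 0.0374 / 0.46 = 0.081304…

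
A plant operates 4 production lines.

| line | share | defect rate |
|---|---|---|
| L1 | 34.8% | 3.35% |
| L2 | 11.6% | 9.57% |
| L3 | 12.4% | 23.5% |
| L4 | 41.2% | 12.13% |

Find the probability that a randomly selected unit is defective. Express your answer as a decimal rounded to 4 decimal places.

0.1019

P(D) = P(D|L1)·P(L1) + P(D|L2)·P(L2) + P(D|L3)·P(L3) + P(D|L4)·P(L4)
      = 0.0335·0.348 + 0.0957·0.116 + 0.235·0.124 + 0.1213·0.412
      = 0.011658 + 0.0111012 + 0.02914 + 0.0499756 = 0.1018748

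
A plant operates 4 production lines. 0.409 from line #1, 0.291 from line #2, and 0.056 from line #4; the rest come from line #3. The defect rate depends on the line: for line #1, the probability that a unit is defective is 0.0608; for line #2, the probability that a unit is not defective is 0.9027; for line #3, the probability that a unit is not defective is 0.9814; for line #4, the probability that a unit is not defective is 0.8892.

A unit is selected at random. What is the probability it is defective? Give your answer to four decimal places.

0.0639

P(#3) = 1 − (0.409 + 0.291 + 0.056) = 0.244.
P(D|#2) = 1 − 0.9027 = 0.0973.
P(D|#3) = 1 − 0.9814 = 0.0186.
P(D|#4) = 1 − 0.8892 = 0.1108.
P(D) = P(D|#1)·P(#1) + P(D|#2)·P(#2) + P(D|#3)·P(#3) + P(D|#4)·P(#4)
      = 0.0608·0.409 + 0.0973·0.291 + 0.0186·0.244 + 0.1108·0.056
      = 0.0248672 + 0.0283143 + 0.0045384 + 0.0062048 = 0.0639247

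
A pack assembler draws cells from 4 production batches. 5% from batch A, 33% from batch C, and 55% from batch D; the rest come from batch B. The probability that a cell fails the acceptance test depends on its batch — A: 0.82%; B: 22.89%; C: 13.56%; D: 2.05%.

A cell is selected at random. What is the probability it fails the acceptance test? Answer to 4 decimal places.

P(B) = 1 − (0.05 + 0.33 + 0.55) = 0.07.
P(F) = P(F|A)·P(A) + P(F|B)·P(B) + P(F|C)·P(C) + P(F|D)·P(D)
      = 0.0082·0.05 + 0.2289·0.07 + 0.1356·0.33 + 0.0205·0.55
      = 0.00041 + 0.016023 + 0.044748 + 0.011275 = 0.072456

P(F) ≈ 0.0725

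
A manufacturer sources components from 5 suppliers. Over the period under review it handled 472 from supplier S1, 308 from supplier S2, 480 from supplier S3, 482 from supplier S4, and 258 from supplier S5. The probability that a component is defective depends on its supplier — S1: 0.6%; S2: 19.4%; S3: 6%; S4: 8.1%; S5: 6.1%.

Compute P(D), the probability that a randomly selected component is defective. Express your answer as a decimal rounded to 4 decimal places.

Total: 472 + 308 + 480 + 482 + 258 = 2000.
P(S1) = 472/2000 = 0.236. P(S2) = 308/2000 = 0.154. P(S3) = 480/2000 = 0.24. P(S4) = 482/2000 = 0.241. P(S5) = 258/2000 = 0.129.
By the law of total probability,
P(D) = P(D|S1)·P(S1) + P(D|S2)·P(S2) + P(D|S3)·P(S3) + P(D|S4)·P(S4) + P(D|S5)·P(S5)
      = 0.006·0.236 + 0.194·0.154 + 0.06·0.24 + 0.081·0.241 + 0.061·0.129
      = 0.001416 + 0.029876 + 0.0144 + 0.019521 + 0.007869 = 0.073082

P(D) ≈ 0.0731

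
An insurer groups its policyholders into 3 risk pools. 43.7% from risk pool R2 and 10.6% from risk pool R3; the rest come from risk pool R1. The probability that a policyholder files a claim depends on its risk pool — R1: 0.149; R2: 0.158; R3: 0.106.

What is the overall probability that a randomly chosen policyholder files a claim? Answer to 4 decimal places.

0.1484

P(R1) = 1 − (0.437 + 0.106) = 0.457.
P(C) = P(C|R1)·P(R1) + P(C|R2)·P(R2) + P(C|R3)·P(R3)
      = 0.149·0.457 + 0.158·0.437 + 0.106·0.106
      = 0.068093 + 0.069046 + 0.011236 = 0.148375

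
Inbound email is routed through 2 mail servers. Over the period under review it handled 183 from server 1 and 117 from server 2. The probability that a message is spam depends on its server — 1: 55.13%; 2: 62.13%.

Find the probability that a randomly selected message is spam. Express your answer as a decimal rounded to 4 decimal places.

Total: 183 + 117 = 300.
P(1) = 183/300 = 0.61. P(2) = 117/300 = 0.39.
By the law of total probability,
P(S) = P(S|1)·P(1) + P(S|2)·P(2)
      = 0.5513·0.61 + 0.6213·0.39
      = 0.336293 + 0.242307 = 0.5786

0.5786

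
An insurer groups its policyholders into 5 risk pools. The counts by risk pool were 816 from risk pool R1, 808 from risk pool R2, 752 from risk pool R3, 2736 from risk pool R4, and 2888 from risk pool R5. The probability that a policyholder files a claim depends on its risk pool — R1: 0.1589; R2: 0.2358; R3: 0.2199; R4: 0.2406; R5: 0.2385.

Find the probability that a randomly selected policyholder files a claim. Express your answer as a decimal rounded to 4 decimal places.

Total: 816 + 808 + 752 + 2736 + 2888 = 8000.
P(R1) = 816/8000 = 0.102. P(R2) = 808/8000 = 0.101. P(R3) = 752/8000 = 0.094. P(R4) = 2736/8000 = 0.342. P(R5) = 2888/8000 = 0.361.
P(C) = P(C|R1)·P(R1) + P(C|R2)·P(R2) + P(C|R3)·P(R3) + P(C|R4)·P(R4) + P(C|R5)·P(R5)
      = 0.1589·0.102 + 0.2358·0.101 + 0.2199·0.094 + 0.2406·0.342 + 0.2385·0.361
      = 0.0162078 + 0.0238158 + 0.0206706 + 0.0822852 + 0.0860985 = 0.2290779

P(C) ≈ 0.2291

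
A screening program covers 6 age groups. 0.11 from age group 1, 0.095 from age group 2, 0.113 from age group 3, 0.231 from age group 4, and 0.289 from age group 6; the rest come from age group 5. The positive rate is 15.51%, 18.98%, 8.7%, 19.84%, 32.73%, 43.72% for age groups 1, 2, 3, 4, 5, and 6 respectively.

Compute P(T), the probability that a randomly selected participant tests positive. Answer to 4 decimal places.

P(5) = 1 − (0.11 + 0.095 + 0.113 + 0.231 + 0.289) = 0.162.
P(T) = P(T|1)·P(1) + P(T|2)·P(2) + P(T|3)·P(3) + P(T|4)·P(4) + P(T|5)·P(5) + P(T|6)·P(6)
      = 0.1551·0.11 + 0.1898·0.095 + 0.087·0.113 + 0.1984·0.231 + 0.3273·0.162 + 0.4372·0.289
      = 0.017061 + 0.018031 + 0.009831 + 0.0458304 + 0.0530226 + 0.1263508 = 0.2701268

P(T) ≈ 0.2701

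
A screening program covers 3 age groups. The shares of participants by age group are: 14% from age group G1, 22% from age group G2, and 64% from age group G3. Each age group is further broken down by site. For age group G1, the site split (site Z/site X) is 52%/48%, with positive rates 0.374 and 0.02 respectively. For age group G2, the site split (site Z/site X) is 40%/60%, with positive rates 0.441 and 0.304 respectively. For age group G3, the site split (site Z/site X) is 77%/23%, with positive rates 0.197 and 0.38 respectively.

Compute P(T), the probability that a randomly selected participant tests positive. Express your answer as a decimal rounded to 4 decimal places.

P(T|G1) = 0.52·0.374 + 0.48·0.02 = 0.19448 + 0.0096 = 0.20408
P(T|G2) = 0.4·0.441 + 0.6·0.304 = 0.1764 + 0.1824 = 0.3588
P(T|G3) = 0.77·0.197 + 0.23·0.38 = 0.15169 + 0.0874 = 0.23909
Then overall,
P(T) = 0.14·0.20408 + 0.22·0.3588 + 0.64·0.23909
      = 0.0285712 + 0.078936 + 0.1530176 = 0.2605248

0.2605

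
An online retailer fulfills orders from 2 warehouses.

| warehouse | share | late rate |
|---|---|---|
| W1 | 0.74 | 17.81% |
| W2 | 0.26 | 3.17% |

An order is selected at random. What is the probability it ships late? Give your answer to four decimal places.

Using total probability over the partition,
P(L) = P(L|W1)·P(W1) + P(L|W2)·P(W2)
      = 0.1781·0.74 + 0.0317·0.26
      = 0.131794 + 0.008242 = 0.140036

P(L) ≈ 0.1400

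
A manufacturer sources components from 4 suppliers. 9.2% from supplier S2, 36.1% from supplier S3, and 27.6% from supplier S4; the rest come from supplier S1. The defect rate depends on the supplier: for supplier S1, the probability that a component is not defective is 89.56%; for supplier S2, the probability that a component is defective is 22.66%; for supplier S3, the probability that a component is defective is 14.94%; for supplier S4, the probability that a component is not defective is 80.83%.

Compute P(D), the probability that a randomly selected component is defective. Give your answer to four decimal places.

P(S1) = 1 − (0.092 + 0.361 + 0.276) = 0.271.
P(D|S1) = 1 − 0.8956 = 0.1044.
P(D|S4) = 1 − 0.8083 = 0.1917.
Using total probability over the partition,
P(D) = P(D|S1)·P(S1) + P(D|S2)·P(S2) + P(D|S3)·P(S3) + P(D|S4)·P(S4)
      = 0.1044·0.271 + 0.2266·0.092 + 0.1494·0.361 + 0.1917·0.276
      = 0.0282924 + 0.0208472 + 0.0539334 + 0.0529092 = 0.1559822

P(D) ≈ 0.1560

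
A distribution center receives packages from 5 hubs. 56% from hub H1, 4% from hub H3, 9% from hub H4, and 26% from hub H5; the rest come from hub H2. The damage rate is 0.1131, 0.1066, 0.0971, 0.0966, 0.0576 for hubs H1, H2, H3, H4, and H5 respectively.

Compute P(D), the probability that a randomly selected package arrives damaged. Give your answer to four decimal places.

P(D) ≈ 0.0962

P(H2) = 1 − (0.56 + 0.04 + 0.09 + 0.26) = 0.05.
Summing over the partition,
P(D) = P(D|H1)·P(H1) + P(D|H2)·P(H2) + P(D|H3)·P(H3) + P(D|H4)·P(H4) + P(D|H5)·P(H5)
      = 0.1131·0.56 + 0.1066·0.05 + 0.0971·0.04 + 0.0966·0.09 + 0.0576·0.26
      = 0.063336 + 0.00533 + 0.003884 + 0.008694 + 0.014976 = 0.09622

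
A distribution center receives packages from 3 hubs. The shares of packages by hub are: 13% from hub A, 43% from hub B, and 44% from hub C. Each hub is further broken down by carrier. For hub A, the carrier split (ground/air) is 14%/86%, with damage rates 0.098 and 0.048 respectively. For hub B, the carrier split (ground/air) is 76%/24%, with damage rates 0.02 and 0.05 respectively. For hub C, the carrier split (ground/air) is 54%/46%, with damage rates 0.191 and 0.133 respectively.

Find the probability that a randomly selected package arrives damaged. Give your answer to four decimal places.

P(D|A) = 0.14·0.098 + 0.86·0.048 = 0.01372 + 0.04128 = 0.055
P(D|B) = 0.76·0.02 + 0.24·0.05 = 0.0152 + 0.012 = 0.0272
P(D|C) = 0.54·0.191 + 0.46·0.133 = 0.10314 + 0.06118 = 0.16432
Then overall,
P(D) = 0.13·0.055 + 0.43·0.0272 + 0.44·0.16432
      = 0.00715 + 0.011696 + 0.0723008 = 0.0911468

0.0911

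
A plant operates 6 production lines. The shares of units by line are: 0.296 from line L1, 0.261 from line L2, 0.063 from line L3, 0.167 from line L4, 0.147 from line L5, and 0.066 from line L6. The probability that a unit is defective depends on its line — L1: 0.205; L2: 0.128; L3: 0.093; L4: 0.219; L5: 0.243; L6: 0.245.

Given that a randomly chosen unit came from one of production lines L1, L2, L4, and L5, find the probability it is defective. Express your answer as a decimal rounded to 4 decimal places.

0.1910

Let S = {L1, L2, L4, L5}.
P(S) = 0.296 + 0.261 + 0.167 + 0.147 = 0.871.
P(D ∩ S) = 0.205·0.296 + 0.128·0.261 + 0.219·0.167 + 0.243·0.147 = 0.06068 + 0.033408 + 0.036573 + 0.035721 = 0.166382.
P(D | S) = 0.166382 / 0.871 = 0.191024…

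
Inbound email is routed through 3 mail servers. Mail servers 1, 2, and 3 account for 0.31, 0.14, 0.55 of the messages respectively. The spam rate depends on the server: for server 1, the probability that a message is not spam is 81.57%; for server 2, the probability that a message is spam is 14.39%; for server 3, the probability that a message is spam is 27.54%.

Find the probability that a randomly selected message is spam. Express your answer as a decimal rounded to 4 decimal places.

P(S|1) = 1 − 0.8157 = 0.1843.
Summing over the partition,
P(S) = P(S|1)·P(1) + P(S|2)·P(2) + P(S|3)·P(3)
      = 0.1843·0.31 + 0.1439·0.14 + 0.2754·0.55
      = 0.057133 + 0.020146 + 0.15147 = 0.228749

P(S) ≈ 0.2287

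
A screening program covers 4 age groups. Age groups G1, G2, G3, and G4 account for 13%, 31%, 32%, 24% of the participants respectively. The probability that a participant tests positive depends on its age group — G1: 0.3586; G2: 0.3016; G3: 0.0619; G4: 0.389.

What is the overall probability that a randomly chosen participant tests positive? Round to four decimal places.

P(T) ≈ 0.2533

P(T) = P(T|G1)·P(G1) + P(T|G2)·P(G2) + P(T|G3)·P(G3) + P(T|G4)·P(G4)
      = 0.3586·0.13 + 0.3016·0.31 + 0.0619·0.32 + 0.389·0.24
      = 0.046618 + 0.093496 + 0.019808 + 0.09336 = 0.253282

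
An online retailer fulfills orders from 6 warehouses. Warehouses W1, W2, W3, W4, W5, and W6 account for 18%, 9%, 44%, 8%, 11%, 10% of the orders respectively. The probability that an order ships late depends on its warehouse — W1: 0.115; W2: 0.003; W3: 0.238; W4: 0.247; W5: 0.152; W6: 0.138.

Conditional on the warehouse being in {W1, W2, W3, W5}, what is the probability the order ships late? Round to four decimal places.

P(L|S) ≈ 0.1737

Let S = {W1, W2, W3, W5}.
P(S) = 0.18 + 0.09 + 0.44 + 0.11 = 0.82.
P(L ∩ S) = 0.115·0.18 + 0.003·0.09 + 0.238·0.44 + 0.152·0.11 = 0.0207 + 0.00027 + 0.10472 + 0.01672 = 0.14241.
P(L | S) = 0.14241 / 0.82 = 0.173671…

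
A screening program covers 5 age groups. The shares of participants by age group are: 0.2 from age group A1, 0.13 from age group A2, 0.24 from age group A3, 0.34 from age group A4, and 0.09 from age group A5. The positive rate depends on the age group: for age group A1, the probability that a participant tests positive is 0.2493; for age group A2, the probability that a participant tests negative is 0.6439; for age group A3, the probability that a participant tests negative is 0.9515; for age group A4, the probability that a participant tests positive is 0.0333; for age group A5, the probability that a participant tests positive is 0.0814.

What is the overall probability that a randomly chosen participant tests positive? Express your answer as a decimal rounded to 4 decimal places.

0.1264

P(T|A2) = 1 − 0.6439 = 0.3561.
P(T|A3) = 1 − 0.9515 = 0.0485.
Using total probability over the partition,
P(T) = P(T|A1)·P(A1) + P(T|A2)·P(A2) + P(T|A3)·P(A3) + P(T|A4)·P(A4) + P(T|A5)·P(A5)
      = 0.2493·0.2 + 0.3561·0.13 + 0.0485·0.24 + 0.0333·0.34 + 0.0814·0.09
      = 0.04986 + 0.046293 + 0.01164 + 0.011322 + 0.007326 = 0.126441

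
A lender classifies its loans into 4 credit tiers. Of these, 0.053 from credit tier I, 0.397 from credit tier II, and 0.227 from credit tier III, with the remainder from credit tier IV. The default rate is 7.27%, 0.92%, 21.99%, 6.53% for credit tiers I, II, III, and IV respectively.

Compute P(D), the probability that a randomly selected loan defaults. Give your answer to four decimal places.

P(IV) = 1 − (0.053 + 0.397 + 0.227) = 0.323.
P(D) = P(D|I)·P(I) + P(D|II)·P(II) + P(D|III)·P(III) + P(D|IV)·P(IV)
      = 0.0727·0.053 + 0.0092·0.397 + 0.2199·0.227 + 0.0653·0.323
      = 0.0038531 + 0.0036524 + 0.0499173 + 0.0210919 = 0.0785147

P(D) ≈ 0.0785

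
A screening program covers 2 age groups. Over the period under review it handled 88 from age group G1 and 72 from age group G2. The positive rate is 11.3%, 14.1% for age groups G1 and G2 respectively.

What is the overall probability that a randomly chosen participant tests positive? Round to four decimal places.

Total: 88 + 72 = 160.
P(G1) = 88/160 = 0.55. P(G2) = 72/160 = 0.45.
P(T) = P(T|G1)·P(G1) + P(T|G2)·P(G2)
      = 0.113·0.55 + 0.141·0.45
      = 0.06215 + 0.06345 = 0.1256

P(T) ≈ 0.1256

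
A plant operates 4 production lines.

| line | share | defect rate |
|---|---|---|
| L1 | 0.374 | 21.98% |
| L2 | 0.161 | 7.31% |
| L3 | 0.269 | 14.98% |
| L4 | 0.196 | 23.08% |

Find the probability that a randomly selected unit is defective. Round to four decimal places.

P(D) = P(D|L1)·P(L1) + P(D|L2)·P(L2) + P(D|L3)·P(L3) + P(D|L4)·P(L4)
      = 0.2198·0.374 + 0.0731·0.161 + 0.1498·0.269 + 0.2308·0.196
      = 0.0822052 + 0.0117691 + 0.0402962 + 0.0452368 = 0.1795073

P(D) ≈ 0.1795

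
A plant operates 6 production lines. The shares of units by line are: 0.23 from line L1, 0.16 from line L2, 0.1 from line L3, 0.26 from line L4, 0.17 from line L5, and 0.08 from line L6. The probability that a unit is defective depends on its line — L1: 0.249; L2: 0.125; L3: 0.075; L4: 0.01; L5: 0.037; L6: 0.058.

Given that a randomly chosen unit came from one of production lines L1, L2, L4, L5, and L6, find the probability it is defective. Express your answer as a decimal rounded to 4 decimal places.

P(D|S) ≈ 0.1009

Let S = {L1, L2, L4, L5, L6}.
P(S) = 0.23 + 0.16 + 0.26 + 0.17 + 0.08 = 0.9.
P(D ∩ S) = 0.249·0.23 + 0.125·0.16 + 0.01·0.26 + 0.037·0.17 + 0.058·0.08 = 0.05727 + 0.02 + 0.0026 + 0.00629 + 0.00464 = 0.0908.
P(D | S) = 0.0908 / 0.9 = 0.100889…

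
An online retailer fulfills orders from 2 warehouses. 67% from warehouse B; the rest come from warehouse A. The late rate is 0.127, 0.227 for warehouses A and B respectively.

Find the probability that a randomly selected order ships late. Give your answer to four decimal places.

0.1940

P(A) = 1 − (0.67) = 0.33.
By the law of total probability,
P(L) = P(L|A)·P(A) + P(L|B)·P(B)
      = 0.127·0.33 + 0.227·0.67
      = 0.04191 + 0.15209 = 0.194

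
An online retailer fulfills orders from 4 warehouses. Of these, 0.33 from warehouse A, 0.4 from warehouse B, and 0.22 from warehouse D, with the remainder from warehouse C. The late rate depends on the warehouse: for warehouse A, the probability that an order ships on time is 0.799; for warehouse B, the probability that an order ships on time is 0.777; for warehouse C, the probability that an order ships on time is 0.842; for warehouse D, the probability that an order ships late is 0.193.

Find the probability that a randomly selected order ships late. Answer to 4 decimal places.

P(C) = 1 − (0.33 + 0.4 + 0.22) = 0.05.
P(L|A) = 1 − 0.799 = 0.201.
P(L|B) = 1 − 0.777 = 0.223.
P(L|C) = 1 − 0.842 = 0.158.
Summing over the partition,
P(L) = P(L|A)·P(A) + P(L|B)·P(B) + P(L|C)·P(C) + P(L|D)·P(D)
      = 0.201·0.33 + 0.223·0.4 + 0.158·0.05 + 0.193·0.22
      = 0.06633 + 0.0892 + 0.0079 + 0.04246 = 0.20589

0.2059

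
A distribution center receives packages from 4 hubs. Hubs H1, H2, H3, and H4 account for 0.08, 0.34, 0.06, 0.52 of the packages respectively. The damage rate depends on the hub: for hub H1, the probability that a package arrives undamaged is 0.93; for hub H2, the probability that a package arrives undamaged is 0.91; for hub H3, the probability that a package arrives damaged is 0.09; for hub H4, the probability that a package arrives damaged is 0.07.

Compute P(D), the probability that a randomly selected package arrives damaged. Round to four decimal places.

P(D|H1) = 1 − 0.93 = 0.07.
P(D|H2) = 1 − 0.91 = 0.09.
By the law of total probability,
P(D) = P(D|H1)·P(H1) + P(D|H2)·P(H2) + P(D|H3)·P(H3) + P(D|H4)·P(H4)
      = 0.07·0.08 + 0.09·0.34 + 0.09·0.06 + 0.07·0.52
      = 0.0056 + 0.0306 + 0.0054 + 0.0364 = 0.078

0.0780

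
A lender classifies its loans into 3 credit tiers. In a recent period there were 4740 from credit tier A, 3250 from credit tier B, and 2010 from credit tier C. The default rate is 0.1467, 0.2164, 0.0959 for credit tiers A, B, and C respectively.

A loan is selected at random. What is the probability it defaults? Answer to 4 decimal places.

P(D) ≈ 0.1591

Total: 4740 + 3250 + 2010 = 10000.
P(A) = 4740/10000 = 0.474. P(B) = 3250/10000 = 0.325. P(C) = 2010/10000 = 0.201.
Using total probability over the partition,
P(D) = P(D|A)·P(A) + P(D|B)·P(B) + P(D|C)·P(C)
      = 0.1467·0.474 + 0.2164·0.325 + 0.0959·0.201
      = 0.0695358 + 0.07033 + 0.0192759 = 0.1591417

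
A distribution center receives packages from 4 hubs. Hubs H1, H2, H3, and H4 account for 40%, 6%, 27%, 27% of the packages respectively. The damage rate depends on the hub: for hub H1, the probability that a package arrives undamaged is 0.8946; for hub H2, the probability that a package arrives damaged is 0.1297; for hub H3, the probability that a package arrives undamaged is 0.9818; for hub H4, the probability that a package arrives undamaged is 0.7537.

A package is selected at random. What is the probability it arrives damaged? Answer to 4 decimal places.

P(D) ≈ 0.1214

P(D|H1) = 1 − 0.8946 = 0.1054.
P(D|H3) = 1 − 0.9818 = 0.0182.
P(D|H4) = 1 − 0.7537 = 0.2463.
Using total probability over the partition,
P(D) = P(D|H1)·P(H1) + P(D|H2)·P(H2) + P(D|H3)·P(H3) + P(D|H4)·P(H4)
      = 0.1054·0.4 + 0.1297·0.06 + 0.0182·0.27 + 0.2463·0.27
      = 0.04216 + 0.007782 + 0.004914 + 0.066501 = 0.121357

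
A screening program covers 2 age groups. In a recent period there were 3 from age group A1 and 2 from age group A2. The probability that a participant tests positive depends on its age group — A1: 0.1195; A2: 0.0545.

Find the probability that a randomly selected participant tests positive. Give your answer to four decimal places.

P(T) ≈ 0.0935

Total: 3 + 2 = 5.
P(A1) = 3/5 = 0.6. P(A2) = 2/5 = 0.4.
Summing over the partition,
P(T) = P(T|A1)·P(A1) + P(T|A2)·P(A2)
      = 0.1195·0.6 + 0.0545·0.4
      = 0.0717 + 0.0218 = 0.0935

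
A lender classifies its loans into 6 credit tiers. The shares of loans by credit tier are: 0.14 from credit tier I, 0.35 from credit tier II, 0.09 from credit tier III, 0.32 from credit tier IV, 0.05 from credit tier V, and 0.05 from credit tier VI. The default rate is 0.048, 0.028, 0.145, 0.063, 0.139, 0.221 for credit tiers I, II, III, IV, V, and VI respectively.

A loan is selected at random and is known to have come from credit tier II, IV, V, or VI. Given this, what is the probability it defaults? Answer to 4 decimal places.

P(D|S) ≈ 0.0623

Let S = {II, IV, V, VI}.
P(S) = 0.35 + 0.32 + 0.05 + 0.05 = 0.77.
P(D ∩ S) = 0.028·0.35 + 0.063·0.32 + 0.139·0.05 + 0.221·0.05 = 0.0098 + 0.02016 + 0.00695 + 0.01105 = 0.04796.
P(D | S) = 0.04796 / 0.77 = 0.062286…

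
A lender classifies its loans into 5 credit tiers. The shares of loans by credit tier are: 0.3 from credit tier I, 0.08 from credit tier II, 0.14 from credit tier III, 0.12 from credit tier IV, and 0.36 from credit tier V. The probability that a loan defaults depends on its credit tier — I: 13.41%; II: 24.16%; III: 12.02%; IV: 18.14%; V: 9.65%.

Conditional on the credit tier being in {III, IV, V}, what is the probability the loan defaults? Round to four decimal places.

Let S = {III, IV, V}.
P(S) = 0.14 + 0.12 + 0.36 = 0.62.
P(D ∩ S) = 0.1202·0.14 + 0.1814·0.12 + 0.0965·0.36 = 0.016828 + 0.021768 + 0.03474 = 0.073336.
P(D | S) = 0.073336 / 0.62 = 0.118284…

P(D|S) ≈ 0.1183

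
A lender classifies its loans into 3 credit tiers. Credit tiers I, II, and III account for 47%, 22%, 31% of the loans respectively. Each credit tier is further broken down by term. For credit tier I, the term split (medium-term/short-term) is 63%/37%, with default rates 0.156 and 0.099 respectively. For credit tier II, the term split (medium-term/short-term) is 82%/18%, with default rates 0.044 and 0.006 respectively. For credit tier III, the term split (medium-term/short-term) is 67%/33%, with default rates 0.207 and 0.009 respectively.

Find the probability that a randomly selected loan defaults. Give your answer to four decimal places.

0.1155

P(D|I) = 0.63·0.156 + 0.37·0.099 = 0.09828 + 0.03663 = 0.13491
P(D|II) = 0.82·0.044 + 0.18·0.006 = 0.03608 + 0.00108 = 0.03716
P(D|III) = 0.67·0.207 + 0.33·0.009 = 0.13869 + 0.00297 = 0.14166
By total probability over the outer partition,
P(D) = 0.47·0.13491 + 0.22·0.03716 + 0.31·0.14166
      = 0.0634077 + 0.0081752 + 0.0439146 = 0.1154975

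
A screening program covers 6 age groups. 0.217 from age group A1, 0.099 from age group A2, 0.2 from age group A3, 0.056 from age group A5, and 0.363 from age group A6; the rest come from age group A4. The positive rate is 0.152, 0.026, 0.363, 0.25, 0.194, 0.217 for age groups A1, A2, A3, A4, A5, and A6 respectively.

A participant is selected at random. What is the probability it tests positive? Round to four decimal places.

P(A4) = 1 − (0.217 + 0.099 + 0.2 + 0.056 + 0.363) = 0.065.
P(T) = P(T|A1)·P(A1) + P(T|A2)·P(A2) + P(T|A3)·P(A3) + P(T|A4)·P(A4) + P(T|A5)·P(A5) + P(T|A6)·P(A6)
      = 0.152·0.217 + 0.026·0.099 + 0.363·0.2 + 0.25·0.065 + 0.194·0.056 + 0.217·0.363
      = 0.032984 + 0.002574 + 0.0726 + 0.01625 + 0.010864 + 0.078771 = 0.214043

0.2140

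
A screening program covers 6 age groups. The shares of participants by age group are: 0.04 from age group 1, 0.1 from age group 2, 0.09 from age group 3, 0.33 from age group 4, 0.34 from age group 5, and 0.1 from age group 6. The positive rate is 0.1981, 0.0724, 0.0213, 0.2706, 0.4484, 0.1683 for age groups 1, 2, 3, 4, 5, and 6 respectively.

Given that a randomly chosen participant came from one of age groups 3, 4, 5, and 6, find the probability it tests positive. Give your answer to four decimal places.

Let S = {3, 4, 5, 6}.
P(S) = 0.09 + 0.33 + 0.34 + 0.1 = 0.86.
P(T ∩ S) = 0.0213·0.09 + 0.2706·0.33 + 0.4484·0.34 + 0.1683·0.1 = 0.001917 + 0.089298 + 0.152456 + 0.01683 = 0.260501.
P(T | S) = 0.260501 / 0.86 = 0.302908…

0.3029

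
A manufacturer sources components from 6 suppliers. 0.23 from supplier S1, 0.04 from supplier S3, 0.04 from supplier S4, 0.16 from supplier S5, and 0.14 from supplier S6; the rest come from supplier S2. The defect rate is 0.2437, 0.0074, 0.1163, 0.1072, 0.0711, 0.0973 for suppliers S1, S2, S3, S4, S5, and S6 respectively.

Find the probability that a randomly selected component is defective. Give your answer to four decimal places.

P(S2) = 1 − (0.23 + 0.04 + 0.04 + 0.16 + 0.14) = 0.39.
P(D) = P(D|S1)·P(S1) + P(D|S2)·P(S2) + P(D|S3)·P(S3) + P(D|S4)·P(S4) + P(D|S5)·P(S5) + P(D|S6)·P(S6)
      = 0.2437·0.23 + 0.0074·0.39 + 0.1163·0.04 + 0.1072·0.04 + 0.0711·0.16 + 0.0973·0.14
      = 0.056051 + 0.002886 + 0.004652 + 0.004288 + 0.011376 + 0.013622 = 0.092875

0.0929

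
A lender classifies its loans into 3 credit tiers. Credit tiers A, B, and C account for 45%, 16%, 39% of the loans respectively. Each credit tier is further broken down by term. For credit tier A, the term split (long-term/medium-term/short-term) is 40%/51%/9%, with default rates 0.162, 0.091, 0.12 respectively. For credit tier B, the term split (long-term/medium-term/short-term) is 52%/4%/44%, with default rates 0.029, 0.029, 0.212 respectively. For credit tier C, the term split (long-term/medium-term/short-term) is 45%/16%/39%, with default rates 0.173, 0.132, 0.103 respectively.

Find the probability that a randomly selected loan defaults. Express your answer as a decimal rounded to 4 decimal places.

P(D|A) = 0.4·0.162 + 0.51·0.091 + 0.09·0.12 = 0.0648 + 0.04641 + 0.0108 = 0.12201
P(D|B) = 0.52·0.029 + 0.04·0.029 + 0.44·0.212 = 0.01508 + 0.00116 + 0.09328 = 0.10952
P(D|C) = 0.45·0.173 + 0.16·0.132 + 0.39·0.103 = 0.07785 + 0.02112 + 0.04017 = 0.13914
By total probability over the outer partition,
P(D) = 0.45·0.12201 + 0.16·0.10952 + 0.39·0.13914
      = 0.0549045 + 0.0175232 + 0.0542646 = 0.1266923

P(D) ≈ 0.1267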